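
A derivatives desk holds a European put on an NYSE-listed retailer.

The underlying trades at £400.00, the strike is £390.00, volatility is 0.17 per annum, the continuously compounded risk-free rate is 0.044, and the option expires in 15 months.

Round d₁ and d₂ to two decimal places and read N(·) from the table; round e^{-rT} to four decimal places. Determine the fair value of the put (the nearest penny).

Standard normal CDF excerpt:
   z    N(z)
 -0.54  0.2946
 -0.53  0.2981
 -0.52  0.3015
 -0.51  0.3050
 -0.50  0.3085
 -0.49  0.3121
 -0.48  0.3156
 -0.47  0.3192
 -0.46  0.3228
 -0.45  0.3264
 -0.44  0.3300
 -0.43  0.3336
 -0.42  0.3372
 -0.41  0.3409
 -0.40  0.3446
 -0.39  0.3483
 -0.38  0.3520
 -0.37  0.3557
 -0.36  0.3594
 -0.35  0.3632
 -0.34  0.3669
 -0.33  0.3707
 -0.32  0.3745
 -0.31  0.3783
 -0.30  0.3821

£16.24

T = 1.25;  σ√T = 0.1901
d₁ = [ln(400/390) + (0.044 + 0.17²/2)·1.25] / 0.1901 = [0.0253 + 0.0731] / 0.1901 = 0.5176 ⇒ 0.52
d₂ = d₁ − σ√T = 0.5176 − 0.1901 = 0.3275 ⇒ 0.33
e^(−rT) = e^(−0.044·1.25) = 0.9465
N(−d₂) = N(-0.33) = 0.3707;  N(−d₁) = N(-0.52) = 0.3015
P = 390·0.9465·0.3707 − 400·0.3015 = 136.8383 − 120.6000 = 16.2383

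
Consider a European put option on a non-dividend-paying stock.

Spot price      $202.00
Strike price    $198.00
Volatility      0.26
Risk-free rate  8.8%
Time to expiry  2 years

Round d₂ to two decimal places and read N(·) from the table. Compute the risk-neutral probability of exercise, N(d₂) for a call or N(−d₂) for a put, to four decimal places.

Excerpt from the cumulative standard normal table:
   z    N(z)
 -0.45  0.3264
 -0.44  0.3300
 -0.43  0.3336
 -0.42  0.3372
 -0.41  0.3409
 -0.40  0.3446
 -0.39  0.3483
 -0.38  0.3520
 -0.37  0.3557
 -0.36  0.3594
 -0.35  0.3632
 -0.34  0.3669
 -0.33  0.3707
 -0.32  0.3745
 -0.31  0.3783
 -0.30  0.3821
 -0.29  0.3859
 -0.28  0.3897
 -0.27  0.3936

σ√T = 0.26·√2 = 0.3677
d₁ = [ln(202/198) + (0.088 + ½·0.26²)·2] / (σ√T) = (0.0200 + 0.2436) / 0.3677 = 0.7169 → 0.72
d₂ = 0.7169 − 0.3677 = 0.3492 → 0.35
Risk-neutral Pr[S_T < K] = N(−d₂) = N(-0.35) = 0.3632

0.3632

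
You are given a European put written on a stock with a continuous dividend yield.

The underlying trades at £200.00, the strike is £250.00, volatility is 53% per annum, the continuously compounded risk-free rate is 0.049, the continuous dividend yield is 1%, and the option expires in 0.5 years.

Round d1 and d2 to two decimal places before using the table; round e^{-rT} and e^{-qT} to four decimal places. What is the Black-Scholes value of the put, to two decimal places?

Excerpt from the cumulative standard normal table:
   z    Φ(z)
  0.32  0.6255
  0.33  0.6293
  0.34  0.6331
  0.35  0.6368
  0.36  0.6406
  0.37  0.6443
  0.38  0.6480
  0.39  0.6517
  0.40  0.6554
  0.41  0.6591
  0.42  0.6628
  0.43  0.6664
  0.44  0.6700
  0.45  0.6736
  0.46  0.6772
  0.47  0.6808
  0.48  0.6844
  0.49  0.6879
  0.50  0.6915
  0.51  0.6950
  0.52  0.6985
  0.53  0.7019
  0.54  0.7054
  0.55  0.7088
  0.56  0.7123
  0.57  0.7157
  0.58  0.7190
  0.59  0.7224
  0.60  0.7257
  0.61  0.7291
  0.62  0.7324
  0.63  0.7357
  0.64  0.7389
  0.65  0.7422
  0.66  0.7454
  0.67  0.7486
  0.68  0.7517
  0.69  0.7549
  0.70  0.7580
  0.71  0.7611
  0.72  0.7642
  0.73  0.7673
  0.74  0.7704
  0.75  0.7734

£59.70

σ√T = 0.53·√0.5 = 0.3748
d₁ = [ln(200/250) + (0.049 − 0.01 + 0.53²/2)·0.5] / 0.3748 = [-0.2231 + 0.0897] / 0.3748 = -0.3560 ⇒ -0.36
d₂ = d₁ − σ√T = -0.3560 − 0.3748 = -0.7308 ⇒ -0.73
exp(−qT) = exp(−0.01·0.5) = 0.9950;  exp(−rT) = exp(−0.049·0.5) = 0.9758
P = 250·0.9758·N(0.73) − 200·0.9950·N(0.36) = 250·0.9758·0.7673 − 200·0.9950·0.6406 = 187.1828 − 127.4794 = 59.7034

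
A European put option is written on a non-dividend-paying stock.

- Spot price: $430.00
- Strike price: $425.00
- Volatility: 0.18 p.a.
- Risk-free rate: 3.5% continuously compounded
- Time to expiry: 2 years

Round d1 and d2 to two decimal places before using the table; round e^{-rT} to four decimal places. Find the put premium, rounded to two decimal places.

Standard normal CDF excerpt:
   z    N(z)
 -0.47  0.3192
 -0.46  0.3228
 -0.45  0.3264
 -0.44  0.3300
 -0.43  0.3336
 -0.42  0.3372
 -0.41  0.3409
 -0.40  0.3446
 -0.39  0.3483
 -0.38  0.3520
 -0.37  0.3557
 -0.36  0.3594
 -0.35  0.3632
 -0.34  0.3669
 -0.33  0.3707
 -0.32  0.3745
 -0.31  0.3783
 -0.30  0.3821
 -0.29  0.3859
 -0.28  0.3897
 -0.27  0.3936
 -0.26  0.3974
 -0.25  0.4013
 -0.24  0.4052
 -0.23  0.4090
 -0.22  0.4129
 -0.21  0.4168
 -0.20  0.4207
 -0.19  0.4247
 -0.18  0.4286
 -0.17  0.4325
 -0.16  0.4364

$27.94

σ√T = 0.18·√2 = 0.2546
d₁ = [ln(430/425) + (0.035 + 0.18²/2)·2] / 0.2546 = [0.0117 + 0.1024] / 0.2546 = 0.4482 → 0.45
d₂ = d₁ − σ√T = 0.4482 − 0.2546 = 0.1937 → 0.19
exp(−rT) = exp(−0.035·2) = 0.9324
N(−d₂) = N(-0.19) = 0.4247;  N(−d₁) = N(-0.45) = 0.3264
P = 425·0.9324·0.4247 − 430·0.3264 = 168.2959 − 140.3520 = 27.9439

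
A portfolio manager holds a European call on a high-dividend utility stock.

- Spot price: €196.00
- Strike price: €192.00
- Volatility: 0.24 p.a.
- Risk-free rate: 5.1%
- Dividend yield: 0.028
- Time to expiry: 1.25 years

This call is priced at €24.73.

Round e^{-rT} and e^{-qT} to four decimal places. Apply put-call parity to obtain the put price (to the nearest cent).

€15.61

exp(−qT) = exp(−0.028·1.25) = 0.9656;  exp(−rT) = exp(−0.051·1.25) = 0.9382
Put-call parity: C − P = S·e^(−qT) − K·e^(−rT) = 196·0.9656 − 192·0.9382 = 189.2576 − 180.1344 = 9.1232
P = C − (C − P) = 24.73 − (9.1232) = 15.6068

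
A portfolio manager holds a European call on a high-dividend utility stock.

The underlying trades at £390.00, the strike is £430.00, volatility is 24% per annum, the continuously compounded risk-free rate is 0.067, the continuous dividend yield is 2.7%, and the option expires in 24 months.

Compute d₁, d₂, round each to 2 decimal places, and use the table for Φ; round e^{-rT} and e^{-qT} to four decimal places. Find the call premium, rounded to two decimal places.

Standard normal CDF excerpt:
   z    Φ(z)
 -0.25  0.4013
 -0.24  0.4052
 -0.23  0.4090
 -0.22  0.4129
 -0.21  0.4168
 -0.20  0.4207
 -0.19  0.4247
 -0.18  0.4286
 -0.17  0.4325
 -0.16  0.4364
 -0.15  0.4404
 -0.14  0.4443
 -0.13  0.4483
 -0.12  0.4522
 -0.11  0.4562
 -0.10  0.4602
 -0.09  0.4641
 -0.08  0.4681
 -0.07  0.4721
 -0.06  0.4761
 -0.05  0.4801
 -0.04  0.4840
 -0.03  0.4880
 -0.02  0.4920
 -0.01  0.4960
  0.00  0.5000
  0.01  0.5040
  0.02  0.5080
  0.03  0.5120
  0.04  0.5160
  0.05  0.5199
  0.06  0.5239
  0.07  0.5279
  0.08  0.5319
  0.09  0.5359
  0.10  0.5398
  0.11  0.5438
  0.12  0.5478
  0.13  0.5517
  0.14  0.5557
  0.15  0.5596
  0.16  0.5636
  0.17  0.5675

£47.12

T = 2;  σ√T = 0.3394
d₁ = [ln(390/430) + (0.067 − 0.027 + 0.24²/2)·2] / 0.3394 = [-0.0976 + 0.1376] / 0.3394 = 0.1177 ⇒ 0.12
d₂ = d₁ − σ√T = 0.1177 − 0.3394 = -0.2217 ⇒ -0.22
exp(−qT) = exp(−0.027·2) = 0.9474;  exp(−rT) = exp(−0.067·2) = 0.8746
N(d₁) = N(0.12) = 0.5478;  N(d₂) = N(-0.22) = 0.4129
C = 390·0.9474·0.5478 − 430·0.8746·0.4129 = 202.4044 − 155.2826 = 47.1218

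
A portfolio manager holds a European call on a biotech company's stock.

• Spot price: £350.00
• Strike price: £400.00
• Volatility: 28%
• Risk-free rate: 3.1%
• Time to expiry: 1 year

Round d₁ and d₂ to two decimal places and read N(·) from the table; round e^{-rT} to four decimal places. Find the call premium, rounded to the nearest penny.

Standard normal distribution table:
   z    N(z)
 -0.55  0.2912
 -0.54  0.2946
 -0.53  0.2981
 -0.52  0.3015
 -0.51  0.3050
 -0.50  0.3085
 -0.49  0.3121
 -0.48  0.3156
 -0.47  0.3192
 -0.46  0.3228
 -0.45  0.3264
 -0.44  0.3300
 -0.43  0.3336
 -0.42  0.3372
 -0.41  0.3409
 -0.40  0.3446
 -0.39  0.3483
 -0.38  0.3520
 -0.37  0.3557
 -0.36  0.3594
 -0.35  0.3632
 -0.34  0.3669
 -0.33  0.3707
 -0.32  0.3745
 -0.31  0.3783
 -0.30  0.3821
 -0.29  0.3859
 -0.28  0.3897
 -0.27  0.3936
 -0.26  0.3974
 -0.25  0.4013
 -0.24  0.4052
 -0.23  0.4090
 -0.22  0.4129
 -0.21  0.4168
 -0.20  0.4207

T = 1;  σ√T = 0.2800
d₁ = [ln(350/400) + (0.031 + 0.28²/2)·1] / 0.2800 = [-0.1335 + 0.0702] / 0.2800 = -0.2262 ⇒ -0.23
d₂ = d₁ − σ√T = -0.2262 − 0.2800 = -0.5062 ⇒ -0.51
exp(−rT) = exp(−0.031·1) = 0.9695
N(d₁) = N(-0.23) = 0.4090;  N(d₂) = N(-0.51) = 0.3050
C = 350·0.4090 − 400·0.9695·0.3050 = 143.1500 − 118.2790 = 24.8710

£24.87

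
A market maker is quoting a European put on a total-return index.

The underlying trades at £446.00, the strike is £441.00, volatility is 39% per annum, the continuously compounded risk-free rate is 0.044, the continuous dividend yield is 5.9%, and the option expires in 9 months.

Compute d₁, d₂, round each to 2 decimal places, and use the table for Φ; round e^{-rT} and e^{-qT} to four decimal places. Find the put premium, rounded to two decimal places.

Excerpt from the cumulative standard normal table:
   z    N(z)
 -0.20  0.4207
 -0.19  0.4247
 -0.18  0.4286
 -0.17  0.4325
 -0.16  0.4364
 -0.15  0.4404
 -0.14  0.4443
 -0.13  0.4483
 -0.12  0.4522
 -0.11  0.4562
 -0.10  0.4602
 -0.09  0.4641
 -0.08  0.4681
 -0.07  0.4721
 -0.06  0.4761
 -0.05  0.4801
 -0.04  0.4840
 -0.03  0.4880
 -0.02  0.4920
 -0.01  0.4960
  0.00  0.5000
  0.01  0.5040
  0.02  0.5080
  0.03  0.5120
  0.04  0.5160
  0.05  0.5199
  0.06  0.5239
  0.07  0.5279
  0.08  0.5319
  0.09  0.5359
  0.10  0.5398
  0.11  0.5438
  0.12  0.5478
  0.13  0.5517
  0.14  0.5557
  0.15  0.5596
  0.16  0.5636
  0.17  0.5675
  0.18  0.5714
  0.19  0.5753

T = 0.75;  σ√T = 0.3377
ln(S/K) + (r − q + σ²/2)T = ln(446/441) + (0.044 − 0.059 + 0.39²/2)·0.75 = 0.0113 + 0.0458 = 0.0571
d₁ = 0.0571 / 0.3377 = 0.1689 which rounds to 0.17
d₂ = d₁ − σ√T = 0.1689 − 0.3377 = -0.1688 which rounds to -0.17
e^(−qT) = e^(−0.059·0.75) = 0.9567;  e^(−rT) = e^(−0.044·0.75) = 0.9675
P = 441·0.9675·N(0.17) − 446·0.9567·N(-0.17) = 441·0.9675·0.5675 − 446·0.9567·0.4325 = 242.1338 − 184.5426 = 57.5912

£57.59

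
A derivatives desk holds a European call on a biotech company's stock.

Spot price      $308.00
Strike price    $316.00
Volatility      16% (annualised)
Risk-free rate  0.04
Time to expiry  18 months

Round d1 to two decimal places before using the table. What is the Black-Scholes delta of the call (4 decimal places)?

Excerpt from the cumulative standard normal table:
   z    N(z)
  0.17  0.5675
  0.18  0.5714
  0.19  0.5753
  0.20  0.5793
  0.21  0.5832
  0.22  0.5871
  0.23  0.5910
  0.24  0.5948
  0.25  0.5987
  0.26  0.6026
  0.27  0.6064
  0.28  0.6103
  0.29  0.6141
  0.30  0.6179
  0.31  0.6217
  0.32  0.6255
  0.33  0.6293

σ√T = 0.16 × 1.2247 = 0.1960
d₁ = [ln(308/316) + (0.04 + 0.16²/2)·1.5] / 0.1960 = [-0.0256 + 0.0792] / 0.1960 = 0.2733 which rounds to 0.27
N(d₁) = N(0.27) = 0.6064
Δ_call = N(d₁) = 0.6064

0.6064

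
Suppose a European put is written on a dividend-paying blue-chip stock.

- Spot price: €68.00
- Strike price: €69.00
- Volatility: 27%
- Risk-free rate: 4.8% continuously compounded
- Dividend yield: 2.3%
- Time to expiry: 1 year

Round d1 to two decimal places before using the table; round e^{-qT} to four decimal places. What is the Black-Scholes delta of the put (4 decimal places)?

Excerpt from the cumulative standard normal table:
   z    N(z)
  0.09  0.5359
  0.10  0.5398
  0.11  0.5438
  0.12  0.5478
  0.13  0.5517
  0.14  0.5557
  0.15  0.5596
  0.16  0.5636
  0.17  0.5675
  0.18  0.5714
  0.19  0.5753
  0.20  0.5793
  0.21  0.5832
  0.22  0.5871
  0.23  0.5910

-0.4227

T = 1;  σ√T = 0.2700
d₁ = [ln(68/69) + (0.048 − 0.023 + 0.27²/2)·1] / 0.2700 = [-0.0146 + 0.0615] / 0.2700 = 0.1735 ≈ 0.17
N(d₁) = N(0.17) = 0.5675
Δ_put = e^(−qT)·(N(d₁) − 1) = 0.9773·(0.5675 − 1) = -0.4227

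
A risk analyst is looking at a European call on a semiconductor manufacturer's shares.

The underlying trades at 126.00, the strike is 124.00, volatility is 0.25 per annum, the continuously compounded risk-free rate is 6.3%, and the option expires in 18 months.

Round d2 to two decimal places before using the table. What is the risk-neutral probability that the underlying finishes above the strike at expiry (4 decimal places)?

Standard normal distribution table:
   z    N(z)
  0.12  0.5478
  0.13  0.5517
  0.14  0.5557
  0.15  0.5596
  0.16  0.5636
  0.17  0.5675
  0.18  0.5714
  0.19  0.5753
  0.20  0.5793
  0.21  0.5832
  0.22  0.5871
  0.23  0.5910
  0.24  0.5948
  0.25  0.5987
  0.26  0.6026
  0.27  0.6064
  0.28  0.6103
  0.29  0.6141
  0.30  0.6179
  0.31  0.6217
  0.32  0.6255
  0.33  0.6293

0.5832

σ√T = 0.25 × 1.2247 = 0.3062
d₁ = [ln(126/124) + (0.063 + ½·0.25²)·1.5] / (σ√T) = (0.0160 + 0.1414) / 0.3062 = 0.5140 ⇒ 0.51
d₂ = 0.5140 − 0.3062 = 0.2078 ⇒ 0.21
Risk-neutral Pr[S_T > K] = N(d₂) = N(0.21) = 0.5832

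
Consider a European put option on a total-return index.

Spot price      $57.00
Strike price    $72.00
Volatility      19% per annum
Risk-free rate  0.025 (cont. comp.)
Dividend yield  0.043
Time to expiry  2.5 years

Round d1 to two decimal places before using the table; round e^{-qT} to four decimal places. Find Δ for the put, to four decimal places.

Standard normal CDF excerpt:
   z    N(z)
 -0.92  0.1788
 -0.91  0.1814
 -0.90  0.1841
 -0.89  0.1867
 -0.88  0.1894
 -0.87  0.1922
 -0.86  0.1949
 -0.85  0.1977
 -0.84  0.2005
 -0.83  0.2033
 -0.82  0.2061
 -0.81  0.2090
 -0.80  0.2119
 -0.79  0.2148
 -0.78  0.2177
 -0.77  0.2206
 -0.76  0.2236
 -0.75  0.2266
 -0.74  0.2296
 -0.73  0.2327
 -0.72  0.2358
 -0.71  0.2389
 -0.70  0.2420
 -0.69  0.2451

-0.7026

σ√T = 0.19 × 1.5811 = 0.3004
ln(S/K) + (r − q + σ²/2)T = ln(57/72) + (0.025 − 0.043 + 0.19²/2)·2.5 = -0.2336 + 0.0001 = -0.2335
d₁ = -0.2335 / 0.3004 = -0.7772 which rounds to -0.78
N(d₁) = N(-0.78) = 0.2177
Δ_put = e^(−qT)·(N(d₁) − 1) = 0.8981·(0.2177 − 1) = -0.7026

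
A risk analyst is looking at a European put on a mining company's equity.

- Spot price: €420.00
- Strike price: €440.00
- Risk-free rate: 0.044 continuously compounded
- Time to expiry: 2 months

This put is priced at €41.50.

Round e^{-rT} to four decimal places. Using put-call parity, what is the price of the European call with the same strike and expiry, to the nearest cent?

€24.71

e^(−rT) = e^(−0.044·0.1667) = 0.9927
Put-call parity: C − P = S − K·e^(−rT) = 420 − 440·0.9927 = 420 − 436.7880 = -16.7880
C = P + (C − P) = 41.50 + (-16.7880) = 24.7120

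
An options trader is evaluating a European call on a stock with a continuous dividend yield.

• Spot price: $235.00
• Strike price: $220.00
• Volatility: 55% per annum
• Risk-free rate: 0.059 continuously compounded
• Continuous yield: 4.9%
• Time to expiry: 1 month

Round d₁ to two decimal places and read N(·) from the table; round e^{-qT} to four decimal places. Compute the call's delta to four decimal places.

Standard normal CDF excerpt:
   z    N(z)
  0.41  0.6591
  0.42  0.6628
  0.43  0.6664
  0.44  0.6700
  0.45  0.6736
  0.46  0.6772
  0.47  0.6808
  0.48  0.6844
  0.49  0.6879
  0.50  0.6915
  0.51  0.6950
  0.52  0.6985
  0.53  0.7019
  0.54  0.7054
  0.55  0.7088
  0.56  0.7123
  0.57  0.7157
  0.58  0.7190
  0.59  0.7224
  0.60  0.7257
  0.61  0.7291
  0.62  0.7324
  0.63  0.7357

σ√T = 0.55 × 0.2887 = 0.1588
d₁ = [ln(235/220) + (0.059 − 0.049 + 0.55²/2)·0.08333] / 0.1588 = [0.0660 + 0.0134] / 0.1588 = 0.5001 ≈ 0.50
N(d₁) = N(0.50) = 0.6915
Δ_call = exp(−qT)·N(d₁) = 0.9959·0.6915 = 0.6887

0.6887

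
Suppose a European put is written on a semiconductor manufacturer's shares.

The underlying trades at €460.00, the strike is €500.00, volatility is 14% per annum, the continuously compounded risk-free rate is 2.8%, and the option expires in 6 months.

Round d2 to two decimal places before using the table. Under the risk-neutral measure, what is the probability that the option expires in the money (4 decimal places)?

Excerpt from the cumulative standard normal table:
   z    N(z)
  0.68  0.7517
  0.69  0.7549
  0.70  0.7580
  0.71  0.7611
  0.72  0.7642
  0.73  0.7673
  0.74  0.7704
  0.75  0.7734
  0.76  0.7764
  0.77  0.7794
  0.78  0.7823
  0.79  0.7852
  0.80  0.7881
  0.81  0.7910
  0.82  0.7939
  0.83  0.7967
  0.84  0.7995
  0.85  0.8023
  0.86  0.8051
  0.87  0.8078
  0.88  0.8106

0.7734

T = 0.5;  σ√T = 0.0990
ln(S/K) + (r + σ²/2)T = ln(460/500) + (0.028 + 0.14²/2)·0.5 = -0.0834 + 0.0189 = -0.0645
d₁ = -0.0645 / 0.0990 = -0.6514 ≈ -0.65
d₂ = d₁ − σ√T = -0.6514 − 0.0990 = -0.7504 ≈ -0.75
Pr(exercise) under Q = N(−d₂) = N(0.75) = 0.7734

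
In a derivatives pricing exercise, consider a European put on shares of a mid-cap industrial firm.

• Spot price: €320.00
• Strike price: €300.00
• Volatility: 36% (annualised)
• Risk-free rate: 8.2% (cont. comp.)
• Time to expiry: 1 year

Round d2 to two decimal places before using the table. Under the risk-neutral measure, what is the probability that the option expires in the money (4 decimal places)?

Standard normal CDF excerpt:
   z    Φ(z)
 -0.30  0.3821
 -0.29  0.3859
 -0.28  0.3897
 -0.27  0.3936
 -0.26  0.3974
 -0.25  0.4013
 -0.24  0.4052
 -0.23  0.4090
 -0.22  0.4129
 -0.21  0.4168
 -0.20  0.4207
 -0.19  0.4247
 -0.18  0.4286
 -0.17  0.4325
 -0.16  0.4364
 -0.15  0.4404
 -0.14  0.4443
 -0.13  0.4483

0.4090

σ√T = 0.36·√1 = 0.3600
d₁ = [ln(320/300) + (0.082 + ½·0.36²)·1] / (σ√T) = (0.0645 + 0.1468) / 0.3600 = 0.5871 → 0.59
d₂ = 0.5871 − 0.3600 = 0.2271 → 0.23
Pr(exercise) under Q = N(−d₂) = N(-0.23) = 0.4090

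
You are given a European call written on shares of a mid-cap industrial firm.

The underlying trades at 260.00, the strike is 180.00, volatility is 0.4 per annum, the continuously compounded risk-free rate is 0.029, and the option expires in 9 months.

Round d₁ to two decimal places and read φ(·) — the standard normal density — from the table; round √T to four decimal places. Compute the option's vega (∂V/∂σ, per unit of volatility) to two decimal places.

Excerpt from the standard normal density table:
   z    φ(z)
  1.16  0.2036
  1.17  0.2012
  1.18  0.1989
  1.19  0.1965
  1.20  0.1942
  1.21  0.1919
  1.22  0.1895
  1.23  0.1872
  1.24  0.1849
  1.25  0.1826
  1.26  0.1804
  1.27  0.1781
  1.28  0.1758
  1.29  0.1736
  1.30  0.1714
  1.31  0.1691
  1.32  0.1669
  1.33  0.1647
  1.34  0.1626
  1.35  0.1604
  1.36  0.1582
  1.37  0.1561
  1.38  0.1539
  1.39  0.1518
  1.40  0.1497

T = 0.75;  σ√T = 0.3464
ln(S/K) + (r + σ²/2)T = ln(260/180) + (0.029 + 0.4²/2)·0.75 = 0.3677 + 0.0818 = 0.4495
d₁ = 0.4495 / 0.3464 = 1.2975 → 1.30
√T = √0.75 = 0.8660
φ(d₁) = φ(1.30) = 0.1714
vega = S·φ(d₁)·√T = 260·0.1714·0.8660 = 38.5924

38.59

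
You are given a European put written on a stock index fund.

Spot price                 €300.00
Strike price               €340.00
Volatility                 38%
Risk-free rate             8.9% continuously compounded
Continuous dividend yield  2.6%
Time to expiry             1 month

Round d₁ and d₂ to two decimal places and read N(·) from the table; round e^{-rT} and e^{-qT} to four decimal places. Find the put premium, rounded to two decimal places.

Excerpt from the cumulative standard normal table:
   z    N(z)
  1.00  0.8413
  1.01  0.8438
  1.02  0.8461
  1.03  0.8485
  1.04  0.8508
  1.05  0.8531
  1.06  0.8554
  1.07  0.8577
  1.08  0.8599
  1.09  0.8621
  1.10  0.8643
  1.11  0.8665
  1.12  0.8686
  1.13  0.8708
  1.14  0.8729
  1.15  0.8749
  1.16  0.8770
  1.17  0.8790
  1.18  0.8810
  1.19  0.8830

€40.59

T = 0.08333;  σ√T = 0.1097
ln(S/K) + (r − q + σ²/2)T = ln(300/340) + (0.089 − 0.026 + 0.38²/2)·0.08333 = -0.1252 + 0.0113 = -0.1139
d₁ = -0.1139 / 0.1097 = -1.0383 ≈ -1.04
d₂ = d₁ − σ√T = -1.0383 − 0.1097 = -1.1480 ≈ -1.15
exp(−qT) = exp(−0.026·0.08333) = 0.9978;  exp(−rT) = exp(−0.089·0.08333) = 0.9926
N(−d₂) = N(1.15) = 0.8749;  N(−d₁) = N(1.04) = 0.8508
P = 340·0.9926·0.8749 − 300·0.9978·0.8508 = 295.2648 − 254.6785 = 40.5863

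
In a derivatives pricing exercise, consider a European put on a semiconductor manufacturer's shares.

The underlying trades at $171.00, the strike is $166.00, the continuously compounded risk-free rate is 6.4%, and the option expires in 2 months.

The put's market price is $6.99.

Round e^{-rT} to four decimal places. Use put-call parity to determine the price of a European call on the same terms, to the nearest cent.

exp(−rT) = exp(−0.064·0.1667) = 0.9894
Put-call parity: C − P = S − K·e^(−rT) = 171 − 166·0.9894 = 171 − 164.2404 = 6.7596
C = P + (C − P) = 6.99 + (6.7596) = 13.7496

$13.75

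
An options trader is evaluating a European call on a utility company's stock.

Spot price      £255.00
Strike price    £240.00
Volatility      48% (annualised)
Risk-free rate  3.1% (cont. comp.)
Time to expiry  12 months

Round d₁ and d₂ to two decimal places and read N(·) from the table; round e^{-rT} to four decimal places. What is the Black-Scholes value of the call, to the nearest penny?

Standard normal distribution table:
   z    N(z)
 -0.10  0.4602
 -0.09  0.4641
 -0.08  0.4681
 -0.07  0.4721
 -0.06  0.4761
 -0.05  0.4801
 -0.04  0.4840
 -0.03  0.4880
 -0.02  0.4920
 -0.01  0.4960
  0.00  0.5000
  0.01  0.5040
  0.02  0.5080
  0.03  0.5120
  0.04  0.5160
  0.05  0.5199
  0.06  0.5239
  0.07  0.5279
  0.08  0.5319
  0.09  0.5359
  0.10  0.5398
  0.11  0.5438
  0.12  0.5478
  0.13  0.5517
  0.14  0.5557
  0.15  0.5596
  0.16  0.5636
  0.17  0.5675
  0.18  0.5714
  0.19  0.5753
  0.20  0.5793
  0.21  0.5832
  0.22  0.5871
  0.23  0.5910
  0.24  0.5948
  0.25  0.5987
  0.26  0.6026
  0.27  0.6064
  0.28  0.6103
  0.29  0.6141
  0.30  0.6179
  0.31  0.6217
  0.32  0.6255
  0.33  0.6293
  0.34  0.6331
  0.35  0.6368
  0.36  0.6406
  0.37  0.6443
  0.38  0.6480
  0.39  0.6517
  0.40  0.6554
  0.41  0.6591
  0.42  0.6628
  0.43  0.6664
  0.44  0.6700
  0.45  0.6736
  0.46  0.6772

£58.22

σ√T = 0.48 × 1.0000 = 0.4800
d₁ = [ln(255/240) + (0.031 + 0.48²/2)·1] / 0.4800 = [0.0606 + 0.1462] / 0.4800 = 0.4309 ⇒ 0.43
d₂ = d₁ − σ√T = 0.4309 − 0.4800 = -0.0491 ⇒ -0.05
exp(−rT) = exp(−0.031·1) = 0.9695
N(d₁) = N(0.43) = 0.6664;  N(d₂) = N(-0.05) = 0.4801
C = 255·0.6664 − 240·0.9695·0.4801 = 169.9320 − 111.7097 = 58.2223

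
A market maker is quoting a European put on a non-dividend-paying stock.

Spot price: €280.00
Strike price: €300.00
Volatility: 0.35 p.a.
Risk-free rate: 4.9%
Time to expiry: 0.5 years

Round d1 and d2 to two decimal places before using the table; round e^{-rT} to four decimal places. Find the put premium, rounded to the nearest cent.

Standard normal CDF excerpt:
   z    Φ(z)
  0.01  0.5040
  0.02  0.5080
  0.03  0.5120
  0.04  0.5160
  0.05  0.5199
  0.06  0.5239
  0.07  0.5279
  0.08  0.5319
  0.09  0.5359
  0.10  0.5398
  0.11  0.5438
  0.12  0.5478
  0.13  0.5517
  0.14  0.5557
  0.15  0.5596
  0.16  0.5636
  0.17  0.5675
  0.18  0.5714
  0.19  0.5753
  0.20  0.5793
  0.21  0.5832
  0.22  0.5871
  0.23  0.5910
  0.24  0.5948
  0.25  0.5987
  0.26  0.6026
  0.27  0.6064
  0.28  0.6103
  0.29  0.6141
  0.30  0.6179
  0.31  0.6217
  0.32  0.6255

σ√T = 0.35·√0.5 = 0.2475
d₁ = [ln(280/300) + (0.049 + 0.35²/2)·0.5] / 0.2475 = [-0.0690 + 0.0551] / 0.2475 = -0.0560 ⇒ -0.06
d₂ = d₁ − σ√T = -0.0560 − 0.2475 = -0.3035 ⇒ -0.30
exp(−rT) = exp(−0.049·0.5) = 0.9758
N(−d₂) = N(0.30) = 0.6179;  N(−d₁) = N(0.06) = 0.5239
P = 300·0.9758·0.6179 − 280·0.5239 = 180.8840 − 146.6920 = 34.1920

€34.19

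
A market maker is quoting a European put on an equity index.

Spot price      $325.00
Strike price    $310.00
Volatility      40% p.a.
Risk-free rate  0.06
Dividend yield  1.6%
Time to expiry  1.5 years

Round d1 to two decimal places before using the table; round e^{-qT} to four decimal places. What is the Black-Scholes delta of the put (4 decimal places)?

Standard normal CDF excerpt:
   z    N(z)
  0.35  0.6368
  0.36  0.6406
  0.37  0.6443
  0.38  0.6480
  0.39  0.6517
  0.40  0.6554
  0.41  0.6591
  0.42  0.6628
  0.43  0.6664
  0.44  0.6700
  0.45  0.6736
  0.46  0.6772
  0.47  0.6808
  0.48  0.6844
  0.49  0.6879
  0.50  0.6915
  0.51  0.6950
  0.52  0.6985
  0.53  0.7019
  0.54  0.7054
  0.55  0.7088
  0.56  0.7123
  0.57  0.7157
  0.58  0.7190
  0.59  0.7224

T = 1.5;  σ√T = 0.4899
d₁ = [ln(325/310) + (0.06 − 0.016 + ½·0.4²)·1.5] / (σ√T) = (0.0473 + 0.1860) / 0.4899 = 0.4761 which rounds to 0.48
N(d₁) = N(0.48) = 0.6844
Δ_put = exp(−qT)·(N(d₁) − 1) = 0.9763·(0.6844 − 1) = -0.3081

-0.3081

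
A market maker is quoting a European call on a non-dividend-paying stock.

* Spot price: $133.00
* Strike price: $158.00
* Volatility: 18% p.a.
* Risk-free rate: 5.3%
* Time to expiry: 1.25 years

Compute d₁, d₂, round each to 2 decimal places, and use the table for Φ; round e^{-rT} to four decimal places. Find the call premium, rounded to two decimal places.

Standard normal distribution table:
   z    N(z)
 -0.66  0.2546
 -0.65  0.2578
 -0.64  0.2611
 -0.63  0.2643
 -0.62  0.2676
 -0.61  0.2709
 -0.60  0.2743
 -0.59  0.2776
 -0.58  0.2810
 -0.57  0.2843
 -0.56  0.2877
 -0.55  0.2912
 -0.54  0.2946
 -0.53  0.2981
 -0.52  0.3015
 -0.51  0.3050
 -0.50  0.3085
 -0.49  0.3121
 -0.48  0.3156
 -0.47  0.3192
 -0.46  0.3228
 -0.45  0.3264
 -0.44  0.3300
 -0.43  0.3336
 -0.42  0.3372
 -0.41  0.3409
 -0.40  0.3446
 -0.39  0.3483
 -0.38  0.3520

$5.29

σ√T = 0.18 × 1.1180 = 0.2012
d₁ = [ln(133/158) + (0.053 + 0.18²/2)·1.25] / 0.2012 = [-0.1722 + 0.0865] / 0.2012 = -0.4261 which rounds to -0.43
d₂ = d₁ − σ√T = -0.4261 − 0.2012 = -0.6273 which rounds to -0.63
e^(−rT) = e^(−0.053·1.25) = 0.9359
N(d₁) = N(-0.43) = 0.3336;  N(d₂) = N(-0.63) = 0.2643
C = 133·0.3336 − 158·0.9359·0.2643 = 44.3688 − 39.0826 = 5.2862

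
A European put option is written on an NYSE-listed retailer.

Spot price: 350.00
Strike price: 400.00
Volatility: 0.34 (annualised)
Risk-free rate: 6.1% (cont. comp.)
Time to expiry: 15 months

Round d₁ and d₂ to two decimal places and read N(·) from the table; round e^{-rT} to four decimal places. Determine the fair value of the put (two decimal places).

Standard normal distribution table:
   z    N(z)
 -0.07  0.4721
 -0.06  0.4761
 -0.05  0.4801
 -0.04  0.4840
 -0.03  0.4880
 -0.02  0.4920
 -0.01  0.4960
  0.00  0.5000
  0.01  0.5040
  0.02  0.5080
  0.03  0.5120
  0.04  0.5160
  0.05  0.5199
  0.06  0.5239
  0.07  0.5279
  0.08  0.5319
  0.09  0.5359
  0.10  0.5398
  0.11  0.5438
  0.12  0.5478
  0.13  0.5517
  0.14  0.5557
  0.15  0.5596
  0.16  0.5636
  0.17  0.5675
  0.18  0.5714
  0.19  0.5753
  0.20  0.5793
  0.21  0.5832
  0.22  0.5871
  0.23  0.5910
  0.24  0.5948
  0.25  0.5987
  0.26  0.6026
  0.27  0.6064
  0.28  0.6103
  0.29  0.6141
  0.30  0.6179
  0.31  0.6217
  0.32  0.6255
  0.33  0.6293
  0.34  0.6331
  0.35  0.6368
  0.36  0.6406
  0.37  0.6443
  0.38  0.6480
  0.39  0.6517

σ√T = 0.34 × 1.1180 = 0.3801
ln(S/K) + (r + σ²/2)T = ln(350/400) + (0.061 + 0.34²/2)·1.25 = -0.1335 + 0.1485 = 0.0150
d₁ = 0.0150 / 0.3801 = 0.0394 → 0.04
d₂ = d₁ − σ√T = 0.0394 − 0.3801 = -0.3408 → -0.34
e^(−rT) = e^(−0.061·1.25) = 0.9266
P = 400·0.9266·N(0.34) − 350·N(-0.04) = 400·0.9266·0.6331 − 350·0.4840 = 234.6522 − 169.4000 = 65.2522

65.25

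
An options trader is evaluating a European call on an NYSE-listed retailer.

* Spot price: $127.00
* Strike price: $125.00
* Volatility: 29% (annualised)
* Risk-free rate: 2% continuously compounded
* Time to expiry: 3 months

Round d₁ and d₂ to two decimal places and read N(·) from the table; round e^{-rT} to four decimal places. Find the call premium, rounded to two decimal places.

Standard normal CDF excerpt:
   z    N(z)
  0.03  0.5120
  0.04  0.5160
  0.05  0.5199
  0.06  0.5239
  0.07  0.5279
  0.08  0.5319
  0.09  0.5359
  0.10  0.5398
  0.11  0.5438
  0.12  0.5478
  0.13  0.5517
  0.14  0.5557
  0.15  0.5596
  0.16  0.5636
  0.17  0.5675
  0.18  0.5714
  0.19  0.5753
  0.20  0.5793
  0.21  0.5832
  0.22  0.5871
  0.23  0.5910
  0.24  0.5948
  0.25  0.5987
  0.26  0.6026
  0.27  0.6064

$8.90

σ√T = 0.29·√0.25 = 0.1450
d₁ = [ln(127/125) + (0.02 + ½·0.29²)·0.25] / (σ√T) = (0.0159 + 0.0155) / 0.1450 = 0.2165 which rounds to 0.22
d₂ = 0.2165 − 0.1450 = 0.0715 which rounds to 0.07
exp(−rT) = exp(−0.02·0.25) = 0.9950
N(d₁) = N(0.22) = 0.5871;  N(d₂) = N(0.07) = 0.5279
C = 127·0.5871 − 125·0.9950·0.5279 = 74.5617 − 65.6576 = 8.9041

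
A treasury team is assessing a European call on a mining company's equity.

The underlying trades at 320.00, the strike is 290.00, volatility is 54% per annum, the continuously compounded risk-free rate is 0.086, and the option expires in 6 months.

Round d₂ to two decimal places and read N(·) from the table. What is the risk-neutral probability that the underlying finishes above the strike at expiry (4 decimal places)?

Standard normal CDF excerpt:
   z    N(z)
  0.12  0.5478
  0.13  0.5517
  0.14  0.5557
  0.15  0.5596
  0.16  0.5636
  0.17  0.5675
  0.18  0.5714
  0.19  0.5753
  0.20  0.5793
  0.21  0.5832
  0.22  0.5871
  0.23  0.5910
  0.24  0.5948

0.5714

T = 0.5;  σ√T = 0.3818
ln(S/K) + (r + σ²/2)T = ln(320/290) + (0.086 + 0.54²/2)·0.5 = 0.0984 + 0.1159 = 0.2143
d₁ = 0.2143 / 0.3818 = 0.5613 ⇒ 0.56
d₂ = d₁ − σ√T = 0.5613 − 0.3818 = 0.1795 ⇒ 0.18
Risk-neutral Pr[S_T > K] = N(d₂) = N(0.18) = 0.5714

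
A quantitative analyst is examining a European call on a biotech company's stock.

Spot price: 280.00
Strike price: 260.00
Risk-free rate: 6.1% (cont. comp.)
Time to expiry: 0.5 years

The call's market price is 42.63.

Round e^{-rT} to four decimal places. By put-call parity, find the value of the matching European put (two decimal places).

exp(−rT) = exp(−0.061·0.5) = 0.9700
Put-call parity: C − P = S − K·e^(−rT) = 280 − 260·0.9700 = 280 − 252.2000 = 27.8000
P = C − (C − P) = 42.63 − (27.8000) = 14.8300

14.83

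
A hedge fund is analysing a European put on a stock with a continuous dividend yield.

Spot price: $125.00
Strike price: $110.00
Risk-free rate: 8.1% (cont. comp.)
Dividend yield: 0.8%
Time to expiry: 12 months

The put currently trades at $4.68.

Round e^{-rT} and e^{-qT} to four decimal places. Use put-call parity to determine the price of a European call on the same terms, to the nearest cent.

$27.24

exp(−qT) = exp(−0.008·1) = 0.9920;  exp(−rT) = exp(−0.081·1) = 0.9222
Put-call parity: C − P = S·e^(−qT) − K·e^(−rT) = 125·0.9920 − 110·0.9222 = 124.0000 − 101.4420 = 22.5580
C = P + (C − P) = 4.68 + (22.5580) = 27.2380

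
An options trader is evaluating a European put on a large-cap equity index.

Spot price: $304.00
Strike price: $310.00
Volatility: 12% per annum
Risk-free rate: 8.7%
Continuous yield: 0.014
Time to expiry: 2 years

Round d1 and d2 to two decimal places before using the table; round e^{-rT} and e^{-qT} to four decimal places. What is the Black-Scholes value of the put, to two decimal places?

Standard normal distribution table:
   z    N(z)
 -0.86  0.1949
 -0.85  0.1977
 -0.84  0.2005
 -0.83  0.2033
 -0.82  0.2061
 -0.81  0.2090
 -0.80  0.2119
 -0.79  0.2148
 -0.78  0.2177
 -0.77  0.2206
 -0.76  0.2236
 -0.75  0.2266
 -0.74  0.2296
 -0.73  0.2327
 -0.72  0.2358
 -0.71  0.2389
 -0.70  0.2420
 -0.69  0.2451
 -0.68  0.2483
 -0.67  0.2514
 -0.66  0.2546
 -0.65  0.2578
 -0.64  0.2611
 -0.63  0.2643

$6.22

σ√T = 0.12·√2 = 0.1697
d₁ = [ln(304/310) + (0.087 − 0.014 + 0.12²/2)·2] / 0.1697 = [-0.0195 + 0.1604] / 0.1697 = 0.8300 which rounds to 0.83
d₂ = d₁ − σ√T = 0.8300 − 0.1697 = 0.6603 which rounds to 0.66
exp(−qT) = exp(−0.014·2) = 0.9724;  exp(−rT) = exp(−0.087·2) = 0.8403
P = 310·0.8403·N(-0.66) − 304·0.9724·N(-0.83) = 310·0.8403·0.2546 − 304·0.9724·0.2033 = 66.3215 − 60.0974 = 6.2241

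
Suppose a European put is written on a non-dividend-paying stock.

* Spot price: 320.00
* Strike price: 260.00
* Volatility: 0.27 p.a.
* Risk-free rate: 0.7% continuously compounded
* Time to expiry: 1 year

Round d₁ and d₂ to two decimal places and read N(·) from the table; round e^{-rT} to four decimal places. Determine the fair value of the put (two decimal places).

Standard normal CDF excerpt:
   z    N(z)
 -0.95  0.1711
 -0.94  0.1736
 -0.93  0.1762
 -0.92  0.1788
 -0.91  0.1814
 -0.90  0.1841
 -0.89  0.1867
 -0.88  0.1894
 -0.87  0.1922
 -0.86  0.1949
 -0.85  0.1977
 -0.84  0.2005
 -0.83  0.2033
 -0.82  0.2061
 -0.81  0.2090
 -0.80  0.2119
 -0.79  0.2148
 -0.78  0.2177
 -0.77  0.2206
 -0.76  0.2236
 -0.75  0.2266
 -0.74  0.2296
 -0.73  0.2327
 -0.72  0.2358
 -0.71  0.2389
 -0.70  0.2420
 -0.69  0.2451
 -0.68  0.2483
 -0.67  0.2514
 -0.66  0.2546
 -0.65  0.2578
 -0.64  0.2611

9.35

σ√T = 0.27·√1 = 0.2700
d₁ = [ln(320/260) + (0.007 + 0.27²/2)·1] / 0.2700 = [0.2076 + 0.0435] / 0.2700 = 0.9300 ≈ 0.93
d₂ = d₁ − σ√T = 0.9300 − 0.2700 = 0.6600 ≈ 0.66
e^(−rT) = e^(−0.007·1) = 0.9930
P = 260·0.9930·N(-0.66) − 320·N(-0.93) = 260·0.9930·0.2546 − 320·0.1762 = 65.7326 − 56.3840 = 9.3486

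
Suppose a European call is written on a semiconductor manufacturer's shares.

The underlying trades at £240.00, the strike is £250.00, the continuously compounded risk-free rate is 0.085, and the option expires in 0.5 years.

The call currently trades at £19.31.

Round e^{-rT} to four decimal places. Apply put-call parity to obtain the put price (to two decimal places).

£18.91

exp(−rT) = exp(−0.085·0.5) = 0.9584
Put-call parity: C − P = S − K·e^(−rT) = 240 − 250·0.9584 = 240 − 239.6000 = 0.4000
P = C − (C − P) = 19.31 − (0.4000) = 18.9100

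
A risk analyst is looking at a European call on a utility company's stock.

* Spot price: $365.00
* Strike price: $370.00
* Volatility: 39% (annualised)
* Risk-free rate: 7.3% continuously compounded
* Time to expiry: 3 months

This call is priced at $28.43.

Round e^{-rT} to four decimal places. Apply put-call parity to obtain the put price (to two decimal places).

$26.73

e^(−rT) = e^(−0.073·0.25) = 0.9819
Put-call parity: C − P = S − K·e^(−rT) = 365 − 370·0.9819 = 365 − 363.3030 = 1.6970
P = C − (C − P) = 28.43 − (1.6970) = 26.7330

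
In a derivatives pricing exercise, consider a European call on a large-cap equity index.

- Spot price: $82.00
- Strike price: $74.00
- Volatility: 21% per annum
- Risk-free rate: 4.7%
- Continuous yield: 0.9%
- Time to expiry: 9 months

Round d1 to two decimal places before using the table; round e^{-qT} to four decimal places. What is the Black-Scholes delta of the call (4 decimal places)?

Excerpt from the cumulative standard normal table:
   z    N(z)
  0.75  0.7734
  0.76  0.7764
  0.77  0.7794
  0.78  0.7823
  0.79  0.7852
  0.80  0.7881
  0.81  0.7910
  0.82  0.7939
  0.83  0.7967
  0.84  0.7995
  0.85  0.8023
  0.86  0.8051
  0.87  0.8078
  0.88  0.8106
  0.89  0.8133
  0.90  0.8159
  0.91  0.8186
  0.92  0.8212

0.7857

σ√T = 0.21·√0.75 = 0.1819
d₁ = [ln(82/74) + (0.047 − 0.009 + ½·0.21²)·0.75] / (σ√T) = (0.1027 + 0.0450) / 0.1819 = 0.8121 which rounds to 0.81
N(d₁) = N(0.81) = 0.7910
Δ_call = exp(−qT)·N(d₁) = 0.9933·0.7910 = 0.7857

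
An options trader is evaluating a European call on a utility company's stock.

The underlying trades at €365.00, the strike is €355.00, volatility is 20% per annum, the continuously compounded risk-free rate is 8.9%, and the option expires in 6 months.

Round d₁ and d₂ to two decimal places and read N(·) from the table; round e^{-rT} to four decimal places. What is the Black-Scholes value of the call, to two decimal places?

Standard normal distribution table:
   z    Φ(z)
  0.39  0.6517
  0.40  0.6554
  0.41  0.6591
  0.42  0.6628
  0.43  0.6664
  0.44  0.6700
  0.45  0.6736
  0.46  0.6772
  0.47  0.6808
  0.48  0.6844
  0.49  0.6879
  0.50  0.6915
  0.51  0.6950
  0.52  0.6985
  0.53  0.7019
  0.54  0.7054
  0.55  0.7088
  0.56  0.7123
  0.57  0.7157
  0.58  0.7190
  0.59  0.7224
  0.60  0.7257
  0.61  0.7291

σ√T = 0.2·√0.5 = 0.1414
d₁ = [ln(365/355) + (0.089 + 0.2²/2)·0.5] / 0.1414 = [0.0278 + 0.0545] / 0.1414 = 0.5818 ⇒ 0.58
d₂ = d₁ − σ√T = 0.5818 − 0.1414 = 0.4404 ⇒ 0.44
e^(−rT) = e^(−0.089·0.5) = 0.9565
N(d₁) = N(0.58) = 0.7190;  N(d₂) = N(0.44) = 0.6700
C = 365·0.7190 − 355·0.9565·0.6700 = 262.4350 − 227.5035 = 34.9315

€34.93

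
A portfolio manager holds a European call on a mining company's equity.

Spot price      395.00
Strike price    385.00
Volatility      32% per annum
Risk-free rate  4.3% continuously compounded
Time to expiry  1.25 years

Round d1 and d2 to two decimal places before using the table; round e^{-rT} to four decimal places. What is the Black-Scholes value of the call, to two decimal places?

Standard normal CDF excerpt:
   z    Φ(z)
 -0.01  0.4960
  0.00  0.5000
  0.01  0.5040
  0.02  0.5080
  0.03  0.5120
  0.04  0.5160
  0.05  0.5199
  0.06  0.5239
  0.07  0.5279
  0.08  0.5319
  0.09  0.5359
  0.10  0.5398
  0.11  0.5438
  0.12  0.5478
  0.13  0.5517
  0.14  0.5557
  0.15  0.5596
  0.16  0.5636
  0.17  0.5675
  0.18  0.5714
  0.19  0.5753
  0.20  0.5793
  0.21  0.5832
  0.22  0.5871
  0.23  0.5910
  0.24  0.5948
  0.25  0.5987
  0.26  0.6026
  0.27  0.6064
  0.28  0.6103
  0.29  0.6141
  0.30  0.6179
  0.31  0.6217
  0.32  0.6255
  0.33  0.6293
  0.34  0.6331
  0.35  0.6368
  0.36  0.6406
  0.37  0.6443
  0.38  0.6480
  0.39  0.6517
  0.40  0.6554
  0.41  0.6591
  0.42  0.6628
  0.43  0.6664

70.61

σ√T = 0.32 × 1.1180 = 0.3578
d₁ = [ln(395/385) + (0.043 + 0.32²/2)·1.25] / 0.3578 = [0.0256 + 0.1178] / 0.3578 = 0.4008 ≈ 0.40
d₂ = d₁ − σ√T = 0.4008 − 0.3578 = 0.0430 ≈ 0.04
exp(−rT) = exp(−0.043·1.25) = 0.9477
C = 395·N(0.40) − 385·0.9477·N(0.04) = 395·0.6554 − 385·0.9477·0.5160 = 258.8830 − 188.2701 = 70.6129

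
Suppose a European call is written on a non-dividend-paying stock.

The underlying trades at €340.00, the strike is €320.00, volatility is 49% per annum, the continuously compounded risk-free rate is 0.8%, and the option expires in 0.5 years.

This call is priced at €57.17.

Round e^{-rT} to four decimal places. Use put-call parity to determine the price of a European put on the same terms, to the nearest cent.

€35.89

e^(−rT) = e^(−0.008·0.5) = 0.9960
Put-call parity: C − P = S − K·e^(−rT) = 340 − 320·0.9960 = 340 − 318.7200 = 21.2800
P = C − (C − P) = 57.17 − (21.2800) = 35.8900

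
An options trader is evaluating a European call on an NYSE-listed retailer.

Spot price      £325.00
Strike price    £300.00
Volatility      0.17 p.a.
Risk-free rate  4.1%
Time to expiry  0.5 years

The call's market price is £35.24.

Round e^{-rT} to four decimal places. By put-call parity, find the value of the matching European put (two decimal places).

e^(−rT) = e^(−0.041·0.5) = 0.9797
Put-call parity: C − P = S − K·e^(−rT) = 325 − 300·0.9797 = 325 − 293.9100 = 31.0900
P = C − (C − P) = 35.24 − (31.0900) = 4.1500

£4.15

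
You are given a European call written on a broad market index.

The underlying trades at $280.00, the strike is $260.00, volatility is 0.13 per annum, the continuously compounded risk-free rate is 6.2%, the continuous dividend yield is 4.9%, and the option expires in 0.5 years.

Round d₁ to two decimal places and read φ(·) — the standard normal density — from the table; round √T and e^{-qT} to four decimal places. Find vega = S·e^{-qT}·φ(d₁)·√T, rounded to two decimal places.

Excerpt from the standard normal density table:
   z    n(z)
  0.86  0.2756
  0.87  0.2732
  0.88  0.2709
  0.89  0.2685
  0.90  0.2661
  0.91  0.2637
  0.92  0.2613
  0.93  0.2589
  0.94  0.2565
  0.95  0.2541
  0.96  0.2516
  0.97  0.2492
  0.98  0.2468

50.48

σ√T = 0.13·√0.5 = 0.0919
d₁ = [ln(280/260) + (0.062 − 0.049 + 0.13²/2)·0.5] / 0.0919 = [0.0741 + 0.0107] / 0.0919 = 0.9229 which rounds to 0.92
√T = √0.5 = 0.7071
φ(d₁) = φ(0.92) = 0.2613
exp(−qT) = exp(−0.049·0.5) = 0.9758
vega = S·exp(−qT)·φ(d₁)·√T = 280·0.9758·0.2613·0.7071 = 50.4823
(Call and put vega coincide under Black-Scholes.)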